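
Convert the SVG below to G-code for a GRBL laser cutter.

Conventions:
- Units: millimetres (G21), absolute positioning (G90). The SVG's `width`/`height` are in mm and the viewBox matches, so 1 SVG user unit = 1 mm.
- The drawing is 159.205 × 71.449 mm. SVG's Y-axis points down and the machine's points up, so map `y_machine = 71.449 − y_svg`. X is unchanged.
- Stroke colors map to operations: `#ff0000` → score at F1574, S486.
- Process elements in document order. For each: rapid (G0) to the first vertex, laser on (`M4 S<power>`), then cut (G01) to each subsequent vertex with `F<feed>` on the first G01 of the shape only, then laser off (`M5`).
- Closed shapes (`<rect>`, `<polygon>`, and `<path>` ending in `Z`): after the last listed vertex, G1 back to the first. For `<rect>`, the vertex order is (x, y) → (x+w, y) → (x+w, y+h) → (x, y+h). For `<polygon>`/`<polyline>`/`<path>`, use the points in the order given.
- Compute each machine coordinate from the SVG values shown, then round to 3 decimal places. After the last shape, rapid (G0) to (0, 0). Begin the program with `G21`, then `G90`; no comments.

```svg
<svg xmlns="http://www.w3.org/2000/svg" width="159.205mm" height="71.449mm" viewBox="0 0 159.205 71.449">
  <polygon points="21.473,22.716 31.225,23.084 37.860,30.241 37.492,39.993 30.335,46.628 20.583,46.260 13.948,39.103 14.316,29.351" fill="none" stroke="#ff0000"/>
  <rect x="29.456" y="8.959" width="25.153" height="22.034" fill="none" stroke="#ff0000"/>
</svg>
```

Since the viewBox matches the mm dimensions, user units are millimetres directly. The only transform is the Y-flip y_m = 71.449 − y_svg.

Shape 1 is a regular polygon drawn with `<polygon>`. Its stroke #ff0000 means score at S486, F1574. After flipping Y the toolpath is (21.473,48.733) → (31.225,48.365) → (37.860,41.208) → (37.492,31.456) → (30.335,24.821) → (20.583,25.189) → (13.948,32.346) → (14.316,42.098) → (21.473,48.733), returning to the start.

Shape 2 is a rectangle drawn with `<rect>`. Its stroke #ff0000 means score at S486, F1574. After flipping Y the toolpath is (29.456,62.490) → (54.609,62.490) → (54.609,40.456) → (29.456,40.456) → (29.456,62.490), returning to the start.

G21
G90
G0 X21.473 Y48.733
M4 S486
G01 X31.225 Y48.365 F1574
G01 X37.860 Y41.208
G01 X37.492 Y31.456
G01 X30.335 Y24.821
G01 X20.583 Y25.189
G01 X13.948 Y32.346
G01 X14.316 Y42.098
G01 X21.473 Y48.733
M5
G0 X29.456 Y62.490
M4 S486
G01 X54.609 Y62.490 F1574
G01 X54.609 Y40.456
G01 X29.456 Y40.456
G01 X29.456 Y62.490
M5
G0 X0.000 Y0.000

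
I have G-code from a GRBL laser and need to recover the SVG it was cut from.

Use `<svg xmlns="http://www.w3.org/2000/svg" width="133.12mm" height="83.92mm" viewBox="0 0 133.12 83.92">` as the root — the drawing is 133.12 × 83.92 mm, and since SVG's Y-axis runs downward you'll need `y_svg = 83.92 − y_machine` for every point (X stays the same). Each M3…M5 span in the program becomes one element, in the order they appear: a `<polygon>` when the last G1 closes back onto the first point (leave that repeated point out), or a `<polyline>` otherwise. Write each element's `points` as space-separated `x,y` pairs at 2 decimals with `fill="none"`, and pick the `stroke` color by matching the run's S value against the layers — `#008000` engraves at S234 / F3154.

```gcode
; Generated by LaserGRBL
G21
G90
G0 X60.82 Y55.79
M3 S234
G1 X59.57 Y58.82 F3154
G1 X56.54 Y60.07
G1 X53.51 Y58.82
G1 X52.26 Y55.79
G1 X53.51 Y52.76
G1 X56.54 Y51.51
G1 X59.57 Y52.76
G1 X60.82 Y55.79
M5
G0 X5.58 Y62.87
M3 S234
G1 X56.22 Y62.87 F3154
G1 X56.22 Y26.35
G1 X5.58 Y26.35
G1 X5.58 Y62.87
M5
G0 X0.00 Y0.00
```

<svg xmlns="http://www.w3.org/2000/svg" width="133.12mm" height="83.92mm" viewBox="0 0 133.12 83.92">
  <polygon points="60.82,28.13 59.57,25.10 56.54,23.85 53.51,25.10 52.26,28.13 53.51,31.16 56.54,32.41 59.57,31.16" fill="none" stroke="#008000"/>
  <polygon points="5.58,21.05 56.22,21.05 56.22,57.57 5.58,57.57" fill="none" stroke="#008000"/>
</svg>

y_svg = 83.92 − y_m. Every run uses S234, so all elements get stroke `#008000` (engrave).

[1] closed run; points: 60.82,28.13 59.57,25.10 56.54,23.85 53.51,25.10 52.26,28.13 53.51,31.16 56.54,32.41 59.57,31.16

[2] closed run; points: 5.58,21.05 56.22,21.05 56.22,57.57 5.58,57.57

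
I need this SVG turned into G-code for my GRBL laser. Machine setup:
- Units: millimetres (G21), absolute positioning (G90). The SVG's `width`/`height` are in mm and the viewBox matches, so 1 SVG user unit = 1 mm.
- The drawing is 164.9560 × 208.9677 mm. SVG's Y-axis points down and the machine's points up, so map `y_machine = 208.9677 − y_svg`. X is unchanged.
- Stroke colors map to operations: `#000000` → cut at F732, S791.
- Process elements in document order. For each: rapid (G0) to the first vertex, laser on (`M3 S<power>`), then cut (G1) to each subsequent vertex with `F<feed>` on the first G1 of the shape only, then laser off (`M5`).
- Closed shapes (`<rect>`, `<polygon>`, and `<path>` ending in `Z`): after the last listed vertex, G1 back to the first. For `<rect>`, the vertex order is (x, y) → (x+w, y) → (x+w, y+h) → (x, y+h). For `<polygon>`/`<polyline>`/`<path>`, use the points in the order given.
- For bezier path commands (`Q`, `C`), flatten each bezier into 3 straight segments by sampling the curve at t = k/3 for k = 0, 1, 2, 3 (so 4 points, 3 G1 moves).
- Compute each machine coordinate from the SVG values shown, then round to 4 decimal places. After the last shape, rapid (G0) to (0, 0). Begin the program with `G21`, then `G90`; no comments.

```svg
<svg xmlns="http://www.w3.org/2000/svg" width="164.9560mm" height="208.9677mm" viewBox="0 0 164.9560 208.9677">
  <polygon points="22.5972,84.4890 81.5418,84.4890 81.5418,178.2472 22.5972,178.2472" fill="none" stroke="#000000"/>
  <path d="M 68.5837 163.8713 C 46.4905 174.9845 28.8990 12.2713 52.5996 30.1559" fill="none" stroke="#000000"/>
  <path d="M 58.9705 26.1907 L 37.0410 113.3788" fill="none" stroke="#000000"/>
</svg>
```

G21
G90
G0 X22.5972 Y124.4787
M3 S791
G1 X81.5418 Y124.4787 F732
G1 X81.5418 Y30.7205
G1 X22.5972 Y30.7205
G1 X22.5972 Y124.4787
M5
G0 X68.5837 Y45.0964
M3 S791
G1 X49.3537 Y78.7985 F732
G1 X41.3004 Y149.6240
G1 X52.5996 Y178.8118
M5
G0 X58.9705 Y182.7770
M3 S791
G1 X37.0410 Y95.5889 F732
M5
G0 X0.0000 Y0.0000

1 u = 1 mm; y_m = 208.9677 − y.

[1] `<polygon>` rectangle, #000000→cut S791 F732: (22.5972,124.4787) → (81.5418,124.4787) → (81.5418,30.7205) → (22.5972,30.7205) → (22.5972,124.4787) (closed)

[2] `<path>` cubic bezier, #000000→cut S791 F732: (68.5837,45.0964) → (49.3537,78.7985) → (41.3004,149.6240) → (52.5996,178.8118)

[3] `<path>` line segment, #000000→cut S791 F732: (58.9705,182.7770) → (37.0410,95.5889)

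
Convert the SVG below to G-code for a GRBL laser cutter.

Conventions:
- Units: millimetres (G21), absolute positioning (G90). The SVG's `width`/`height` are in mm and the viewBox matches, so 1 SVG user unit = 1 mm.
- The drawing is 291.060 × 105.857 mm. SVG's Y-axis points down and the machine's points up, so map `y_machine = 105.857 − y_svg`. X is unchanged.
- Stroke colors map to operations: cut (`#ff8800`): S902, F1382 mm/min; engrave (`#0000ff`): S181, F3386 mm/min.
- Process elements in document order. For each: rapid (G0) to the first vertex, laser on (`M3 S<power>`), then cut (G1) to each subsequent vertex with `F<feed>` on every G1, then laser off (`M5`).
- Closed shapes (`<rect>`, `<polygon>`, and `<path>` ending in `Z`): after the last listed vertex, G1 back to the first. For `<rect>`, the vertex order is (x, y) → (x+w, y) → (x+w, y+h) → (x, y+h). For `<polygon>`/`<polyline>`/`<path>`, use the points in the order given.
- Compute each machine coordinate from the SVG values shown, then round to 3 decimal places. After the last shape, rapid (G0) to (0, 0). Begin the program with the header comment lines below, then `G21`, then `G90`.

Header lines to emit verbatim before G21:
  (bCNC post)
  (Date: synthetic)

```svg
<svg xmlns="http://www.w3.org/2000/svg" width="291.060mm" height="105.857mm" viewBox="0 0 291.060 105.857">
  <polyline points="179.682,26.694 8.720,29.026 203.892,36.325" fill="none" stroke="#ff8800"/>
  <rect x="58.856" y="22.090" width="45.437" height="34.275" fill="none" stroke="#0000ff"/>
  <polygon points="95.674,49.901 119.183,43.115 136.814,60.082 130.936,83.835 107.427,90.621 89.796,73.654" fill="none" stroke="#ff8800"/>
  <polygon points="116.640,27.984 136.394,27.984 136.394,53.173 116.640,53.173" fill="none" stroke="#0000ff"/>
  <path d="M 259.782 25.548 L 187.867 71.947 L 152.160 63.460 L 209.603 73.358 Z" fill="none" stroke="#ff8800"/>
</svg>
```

viewBox `0 0 291.060 105.857` with mm width/height → 1 unit = 1 mm. Flip: y_m = 105.857 − y_svg.

**Shape 1** — `<polyline>` open polyline, stroke `#ff8800` → cut (S902, F1382). Machine vertices: (179.682,79.163) → (8.720,76.831) → (203.892,69.532). Open path.

**Shape 2** — `<rect>` rectangle, stroke `#0000ff` → engrave (S181, F3386). Machine vertices: (58.856,83.767) → (104.293,83.767) → (104.293,49.492) → (58.856,49.492) → (58.856,83.767). Closed: final G1 returns to the first vertex.

**Shape 3** — `<polygon>` regular polygon, stroke `#ff8800` → cut (S902, F1382). Machine vertices: (95.674,55.956) → (119.183,62.742) → (136.814,45.775) → (130.936,22.022) → (107.427,15.236) → (89.796,32.203) → (95.674,55.956). Closed: final G1 returns to the first vertex.

**Shape 4** — `<polygon>` rectangle, stroke `#0000ff` → engrave (S181, F3386). Machine vertices: (116.640,77.873) → (136.394,77.873) → (136.394,52.684) → (116.640,52.684) → (116.640,77.873). Closed: final G1 returns to the first vertex.

**Shape 5** — `<path>` closed polygon, stroke `#ff8800` → cut (S902, F1382). Machine vertices: (259.782,80.309) → (187.867,33.910) → (152.160,42.397) → (209.603,32.499) → (259.782,80.309). Closed: final G1 returns to the first vertex.

(bCNC post)
(Date: synthetic)
G21
G90
G0 X179.682 Y79.163
M3 S902
G1 X8.720 Y76.831 F1382
G1 X203.892 Y69.532 F1382
M5
G0 X58.856 Y83.767
M3 S181
G1 X104.293 Y83.767 F3386
G1 X104.293 Y49.492 F3386
G1 X58.856 Y49.492 F3386
G1 X58.856 Y83.767 F3386
M5
G0 X95.674 Y55.956
M3 S902
G1 X119.183 Y62.742 F1382
G1 X136.814 Y45.775 F1382
G1 X130.936 Y22.022 F1382
G1 X107.427 Y15.236 F1382
G1 X89.796 Y32.203 F1382
G1 X95.674 Y55.956 F1382
M5
G0 X116.640 Y77.873
M3 S181
G1 X136.394 Y77.873 F3386
G1 X136.394 Y52.684 F3386
G1 X116.640 Y52.684 F3386
G1 X116.640 Y77.873 F3386
M5
G0 X259.782 Y80.309
M3 S902
G1 X187.867 Y33.910 F1382
G1 X152.160 Y42.397 F1382
G1 X209.603 Y32.499 F1382
G1 X259.782 Y80.309 F1382
M5
G0 X0.000 Y0.000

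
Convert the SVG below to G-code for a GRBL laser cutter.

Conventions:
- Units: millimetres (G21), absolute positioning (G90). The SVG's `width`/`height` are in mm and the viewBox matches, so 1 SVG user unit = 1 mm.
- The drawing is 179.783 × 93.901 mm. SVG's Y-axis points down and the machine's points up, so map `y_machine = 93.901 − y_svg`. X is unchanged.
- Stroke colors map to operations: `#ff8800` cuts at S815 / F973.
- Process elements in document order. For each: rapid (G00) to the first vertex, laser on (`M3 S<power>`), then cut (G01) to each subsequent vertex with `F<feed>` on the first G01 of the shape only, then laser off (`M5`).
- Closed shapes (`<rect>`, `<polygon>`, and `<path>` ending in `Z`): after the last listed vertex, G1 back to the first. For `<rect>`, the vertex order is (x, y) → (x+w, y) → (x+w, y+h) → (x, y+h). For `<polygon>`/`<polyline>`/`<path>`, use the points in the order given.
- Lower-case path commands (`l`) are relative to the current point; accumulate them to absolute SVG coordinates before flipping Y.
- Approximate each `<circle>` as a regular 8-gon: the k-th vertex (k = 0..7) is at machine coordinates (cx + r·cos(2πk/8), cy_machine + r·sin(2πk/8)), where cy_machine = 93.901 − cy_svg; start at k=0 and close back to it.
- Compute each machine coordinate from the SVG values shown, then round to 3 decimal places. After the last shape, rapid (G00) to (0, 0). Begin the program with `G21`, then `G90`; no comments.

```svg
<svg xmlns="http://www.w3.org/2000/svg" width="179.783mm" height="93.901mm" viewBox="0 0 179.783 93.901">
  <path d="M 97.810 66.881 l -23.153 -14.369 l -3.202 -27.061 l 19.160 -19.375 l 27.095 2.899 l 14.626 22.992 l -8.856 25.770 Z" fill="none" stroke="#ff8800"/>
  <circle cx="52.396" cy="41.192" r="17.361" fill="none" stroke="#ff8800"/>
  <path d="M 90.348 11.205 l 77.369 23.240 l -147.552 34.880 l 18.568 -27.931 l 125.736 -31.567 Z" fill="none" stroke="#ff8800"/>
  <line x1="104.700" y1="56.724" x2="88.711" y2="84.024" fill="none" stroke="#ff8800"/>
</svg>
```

G21
G90
G00 X97.810 Y27.020
M3 S815
G01 X74.657 Y41.389 F973
G01 X71.455 Y68.450
G01 X90.615 Y87.825
G01 X117.710 Y84.926
G01 X132.336 Y61.934
G01 X123.480 Y36.164
G01 X97.810 Y27.020
M5
G00 X69.757 Y52.709
M3 S815
G01 X64.672 Y64.985 F973
G01 X52.396 Y70.070
G01 X40.120 Y64.985
G01 X35.035 Y52.709
G01 X40.120 Y40.433
G01 X52.396 Y35.348
G01 X64.672 Y40.433
G01 X69.757 Y52.709
M5
G00 X90.348 Y82.696
M3 S815
G01 X167.717 Y59.456 F973
G01 X20.165 Y24.576
G01 X38.733 Y52.507
G01 X164.469 Y84.074
G01 X90.348 Y82.696
M5
G00 X104.700 Y37.177
M3 S815
G01 X88.711 Y9.877 F973
M5
G00 X0.000 Y0.000

1 u = 1 mm; y_m = 93.901 − y.

[1] `<path>` regular polygon, #ff8800→cut S815 F973: (97.810,27.020) → (74.657,41.389) → (71.455,68.450) → (90.615,87.825) → (117.710,84.926) → (132.336,61.934) → (123.480,36.164) → (97.810,27.020) (closed)

[2] `<circle>` circle, #ff8800→cut S815 F973: (69.757,52.709) → (64.672,64.985) → (52.396,70.070) → (40.120,64.985) → (35.035,52.709) → (40.120,40.433) → (52.396,35.348) → (64.672,40.433) → (69.757,52.709) (closed)

[3] `<path>` closed polygon, #ff8800→cut S815 F973: (90.348,82.696) → (167.717,59.456) → (20.165,24.576) → (38.733,52.507) → (164.469,84.074) → (90.348,82.696) (closed)

[4] `<line>` line segment, #ff8800→cut S815 F973: (104.700,37.177) → (88.711,9.877)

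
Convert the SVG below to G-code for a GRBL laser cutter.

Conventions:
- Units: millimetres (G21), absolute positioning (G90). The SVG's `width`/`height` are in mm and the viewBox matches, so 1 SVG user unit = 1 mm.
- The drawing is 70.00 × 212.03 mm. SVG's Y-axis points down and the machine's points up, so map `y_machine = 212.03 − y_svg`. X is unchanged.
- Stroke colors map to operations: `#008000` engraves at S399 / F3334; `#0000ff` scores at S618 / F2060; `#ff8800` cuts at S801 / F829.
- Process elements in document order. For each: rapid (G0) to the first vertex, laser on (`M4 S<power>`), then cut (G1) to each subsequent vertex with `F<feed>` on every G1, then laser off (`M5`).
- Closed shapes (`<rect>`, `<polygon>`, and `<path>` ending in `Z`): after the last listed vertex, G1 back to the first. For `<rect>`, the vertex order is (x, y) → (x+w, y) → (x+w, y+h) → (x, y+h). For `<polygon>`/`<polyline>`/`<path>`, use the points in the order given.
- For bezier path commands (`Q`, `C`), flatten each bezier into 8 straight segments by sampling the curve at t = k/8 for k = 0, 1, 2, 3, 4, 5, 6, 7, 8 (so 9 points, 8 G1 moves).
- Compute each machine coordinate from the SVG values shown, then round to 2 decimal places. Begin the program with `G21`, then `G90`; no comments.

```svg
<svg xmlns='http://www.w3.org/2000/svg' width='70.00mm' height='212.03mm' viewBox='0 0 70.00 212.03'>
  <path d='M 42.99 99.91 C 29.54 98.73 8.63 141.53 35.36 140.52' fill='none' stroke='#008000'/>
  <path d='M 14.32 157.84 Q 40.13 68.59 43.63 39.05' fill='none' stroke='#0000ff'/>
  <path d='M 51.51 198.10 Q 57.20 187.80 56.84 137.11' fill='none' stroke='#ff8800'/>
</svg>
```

Since the viewBox matches the mm dimensions, user units are millimetres directly. The only transform is the Y-flip y_m = 212.03 − y_svg.

Shape 1 is a cubic bezier drawn with `<path>`. Its stroke #008000 means engrave at S399, F3334. After flipping Y the toolpath is (42.99,112.12) → (37.70,110.67) → (32.36,106.13) → (27.62,99.52) → (24.11,91.88) → (22.48,84.23) → (23.38,77.60) → (27.46,73.01) → (35.36,71.51).

Shape 2 is a quadratic bezier drawn with `<path>`. Its stroke #0000ff means score at S618, F2060. After flipping Y the toolpath is (14.32,54.19) → (20.42,75.57) → (25.83,95.08) → (30.54,112.73) → (34.55,128.51) → (37.87,142.43) → (40.49,154.48) → (42.41,164.66) → (43.63,172.98).

Shape 3 is a quadratic bezier drawn with `<path>`. Its stroke #ff8800 means cut at S801, F829. After flipping Y the toolpath is (51.51,13.93) → (52.84,17.14) → (53.98,21.60) → (54.93,27.33) → (55.69,34.33) → (56.26,42.58) → (56.64,52.10) → (56.84,62.88) → (56.84,74.92).

G21
G90
G0 X42.99 Y112.12
M4 S399
G1 X37.70 Y110.67 F3334
G1 X32.36 Y106.13 F3334
G1 X27.62 Y99.52 F3334
G1 X24.11 Y91.88 F3334
G1 X22.48 Y84.23 F3334
G1 X23.38 Y77.60 F3334
G1 X27.46 Y73.01 F3334
G1 X35.36 Y71.51 F3334
M5
G0 X14.32 Y54.19
M4 S618
G1 X20.42 Y75.57 F2060
G1 X25.83 Y95.08 F2060
G1 X30.54 Y112.73 F2060
G1 X34.55 Y128.51 F2060
G1 X37.87 Y142.43 F2060
G1 X40.49 Y154.48 F2060
G1 X42.41 Y164.66 F2060
G1 X43.63 Y172.98 F2060
M5
G0 X51.51 Y13.93
M4 S801
G1 X52.84 Y17.14 F829
G1 X53.98 Y21.60 F829
G1 X54.93 Y27.33 F829
G1 X55.69 Y34.33 F829
G1 X56.26 Y42.58 F829
G1 X56.64 Y52.10 F829
G1 X56.84 Y62.88 F829
G1 X56.84 Y74.92 F829
M5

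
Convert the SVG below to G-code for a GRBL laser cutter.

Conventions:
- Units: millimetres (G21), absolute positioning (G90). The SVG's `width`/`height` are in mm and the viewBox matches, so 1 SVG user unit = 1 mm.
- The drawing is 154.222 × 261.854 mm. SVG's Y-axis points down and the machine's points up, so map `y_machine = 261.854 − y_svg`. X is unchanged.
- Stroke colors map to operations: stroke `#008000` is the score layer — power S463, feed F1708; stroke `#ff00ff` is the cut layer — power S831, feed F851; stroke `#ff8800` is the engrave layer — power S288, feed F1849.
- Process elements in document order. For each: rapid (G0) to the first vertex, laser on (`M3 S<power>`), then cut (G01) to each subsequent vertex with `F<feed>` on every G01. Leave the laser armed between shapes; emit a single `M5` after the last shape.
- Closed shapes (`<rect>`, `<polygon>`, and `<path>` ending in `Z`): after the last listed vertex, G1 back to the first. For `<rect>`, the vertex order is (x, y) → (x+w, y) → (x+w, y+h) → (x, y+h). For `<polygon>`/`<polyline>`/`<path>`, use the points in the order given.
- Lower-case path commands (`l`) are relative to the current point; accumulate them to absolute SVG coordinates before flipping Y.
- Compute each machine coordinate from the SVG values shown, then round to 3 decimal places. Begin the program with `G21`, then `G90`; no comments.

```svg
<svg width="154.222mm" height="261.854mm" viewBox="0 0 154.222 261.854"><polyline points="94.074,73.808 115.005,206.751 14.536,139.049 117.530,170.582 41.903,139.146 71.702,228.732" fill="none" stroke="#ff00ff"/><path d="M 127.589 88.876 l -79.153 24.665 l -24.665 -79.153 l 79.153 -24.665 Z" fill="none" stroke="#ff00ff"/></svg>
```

1 u = 1 mm; y_m = 261.854 − y.

[1] `<polyline>` open polyline, #ff00ff→cut S831 F851: (94.074,188.046) → (115.005,55.103) → (14.536,122.805) → (117.530,91.272) → (41.903,122.708) → (71.702,33.122)

[2] `<path>` regular polygon, #ff00ff→cut S831 F851: (127.589,172.978) → (48.436,148.313) → (23.771,227.466) → (102.924,252.131) → (127.589,172.978) (closed)

G21
G90
G0 X94.074 Y188.046
M3 S831
G01 X115.005 Y55.103 F851
G01 X14.536 Y122.805 F851
G01 X117.530 Y91.272 F851
G01 X41.903 Y122.708 F851
G01 X71.702 Y33.122 F851
G0 X127.589 Y172.978
M3 S831
G01 X48.436 Y148.313 F851
G01 X23.771 Y227.466 F851
G01 X102.924 Y252.131 F851
G01 X127.589 Y172.978 F851
M5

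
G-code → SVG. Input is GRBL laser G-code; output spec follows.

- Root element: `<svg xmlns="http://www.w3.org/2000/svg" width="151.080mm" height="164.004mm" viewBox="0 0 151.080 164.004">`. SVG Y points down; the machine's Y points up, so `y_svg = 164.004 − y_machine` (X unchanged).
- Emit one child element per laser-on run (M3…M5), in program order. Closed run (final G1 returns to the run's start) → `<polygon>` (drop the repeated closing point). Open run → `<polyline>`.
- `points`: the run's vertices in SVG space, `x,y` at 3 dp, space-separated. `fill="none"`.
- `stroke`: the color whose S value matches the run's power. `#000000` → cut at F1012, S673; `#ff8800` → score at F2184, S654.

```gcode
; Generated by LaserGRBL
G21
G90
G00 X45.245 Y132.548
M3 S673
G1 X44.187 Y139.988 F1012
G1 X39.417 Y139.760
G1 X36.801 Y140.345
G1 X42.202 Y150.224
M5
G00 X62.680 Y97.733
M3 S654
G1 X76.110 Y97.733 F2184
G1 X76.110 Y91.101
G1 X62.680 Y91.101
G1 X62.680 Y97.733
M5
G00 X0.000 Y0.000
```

<svg xmlns="http://www.w3.org/2000/svg" width="151.080mm" height="164.004mm" viewBox="0 0 151.080 164.004">
  <polyline points="45.245,31.456 44.187,24.016 39.417,24.244 36.801,23.659 42.202,13.780" fill="none" stroke="#000000"/>
  <polygon points="62.680,66.271 76.110,66.271 76.110,72.903 62.680,72.903" fill="none" stroke="#ff8800"/>
</svg>

Each laser-on run becomes one SVG element. Flip Y back into SVG space with y_svg = 164.004 − y_machine.

Run 1: S673 ⇒ cut layer `#000000`. The run is open, so emit a `<polyline>` with points (Y-flipped): 45.245,31.456 44.187,24.016 39.417,24.244 36.801,23.659 42.202,13.780.

Run 2: power S654 maps to stroke `#ff8800` (score). The run returns to its start, so emit a `<polygon>` with points (Y-flipped): 62.680,66.271 76.110,66.271 76.110,72.903 62.680,72.903.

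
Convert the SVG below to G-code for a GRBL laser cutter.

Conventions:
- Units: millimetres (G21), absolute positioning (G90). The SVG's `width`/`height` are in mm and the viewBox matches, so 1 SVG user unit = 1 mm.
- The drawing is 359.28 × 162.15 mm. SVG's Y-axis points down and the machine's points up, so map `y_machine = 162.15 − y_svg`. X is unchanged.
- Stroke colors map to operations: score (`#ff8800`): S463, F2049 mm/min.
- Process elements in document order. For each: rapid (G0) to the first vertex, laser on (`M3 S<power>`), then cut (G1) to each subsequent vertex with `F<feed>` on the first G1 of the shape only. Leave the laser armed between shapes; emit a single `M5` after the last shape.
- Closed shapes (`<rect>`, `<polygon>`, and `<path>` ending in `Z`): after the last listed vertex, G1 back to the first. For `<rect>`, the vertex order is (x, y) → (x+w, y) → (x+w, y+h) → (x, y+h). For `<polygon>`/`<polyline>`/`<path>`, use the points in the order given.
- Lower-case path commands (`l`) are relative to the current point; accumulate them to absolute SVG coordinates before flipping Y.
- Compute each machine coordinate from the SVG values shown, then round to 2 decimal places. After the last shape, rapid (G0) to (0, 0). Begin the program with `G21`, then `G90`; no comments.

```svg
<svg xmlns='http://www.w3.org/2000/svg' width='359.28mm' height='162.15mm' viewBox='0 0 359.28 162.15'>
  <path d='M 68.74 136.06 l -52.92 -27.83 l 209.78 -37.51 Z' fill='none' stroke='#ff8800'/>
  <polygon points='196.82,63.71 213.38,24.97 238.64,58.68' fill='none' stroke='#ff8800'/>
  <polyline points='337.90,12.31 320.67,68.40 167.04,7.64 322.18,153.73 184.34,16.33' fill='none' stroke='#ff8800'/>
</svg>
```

G21
G90
G0 X68.74 Y26.09
M3 S463
G1 X15.82 Y53.92 F2049
G1 X225.60 Y91.43
G1 X68.74 Y26.09
G0 X196.82 Y98.44
M3 S463
G1 X213.38 Y137.18 F2049
G1 X238.64 Y103.47
G1 X196.82 Y98.44
G0 X337.90 Y149.84
M3 S463
G1 X320.67 Y93.75 F2049
G1 X167.04 Y154.51
G1 X322.18 Y8.42
G1 X184.34 Y145.82
M5
G0 X0.00 Y0.00

viewBox `0 0 359.28 162.15` with mm width/height → 1 unit = 1 mm. Flip: y_m = 162.15 − y_svg.

**Shape 1** — `<path>` closed polygon, stroke `#ff8800` → score (S463, F2049). Machine vertices: (68.74,26.09) → (15.82,53.92) → (225.60,91.43) → (68.74,26.09). Closed: final G1 returns to the first vertex.

**Shape 2** — `<polygon>` regular polygon, stroke `#ff8800` → score (S463, F2049). Machine vertices: (196.82,98.44) → (213.38,137.18) → (238.64,103.47) → (196.82,98.44). Closed: final G1 returns to the first vertex.

**Shape 3** — `<polyline>` open polyline, stroke `#ff8800` → score (S463, F2049). Machine vertices: (337.90,149.84) → (320.67,93.75) → (167.04,154.51) → (322.18,8.42) → (184.34,145.82). Open path.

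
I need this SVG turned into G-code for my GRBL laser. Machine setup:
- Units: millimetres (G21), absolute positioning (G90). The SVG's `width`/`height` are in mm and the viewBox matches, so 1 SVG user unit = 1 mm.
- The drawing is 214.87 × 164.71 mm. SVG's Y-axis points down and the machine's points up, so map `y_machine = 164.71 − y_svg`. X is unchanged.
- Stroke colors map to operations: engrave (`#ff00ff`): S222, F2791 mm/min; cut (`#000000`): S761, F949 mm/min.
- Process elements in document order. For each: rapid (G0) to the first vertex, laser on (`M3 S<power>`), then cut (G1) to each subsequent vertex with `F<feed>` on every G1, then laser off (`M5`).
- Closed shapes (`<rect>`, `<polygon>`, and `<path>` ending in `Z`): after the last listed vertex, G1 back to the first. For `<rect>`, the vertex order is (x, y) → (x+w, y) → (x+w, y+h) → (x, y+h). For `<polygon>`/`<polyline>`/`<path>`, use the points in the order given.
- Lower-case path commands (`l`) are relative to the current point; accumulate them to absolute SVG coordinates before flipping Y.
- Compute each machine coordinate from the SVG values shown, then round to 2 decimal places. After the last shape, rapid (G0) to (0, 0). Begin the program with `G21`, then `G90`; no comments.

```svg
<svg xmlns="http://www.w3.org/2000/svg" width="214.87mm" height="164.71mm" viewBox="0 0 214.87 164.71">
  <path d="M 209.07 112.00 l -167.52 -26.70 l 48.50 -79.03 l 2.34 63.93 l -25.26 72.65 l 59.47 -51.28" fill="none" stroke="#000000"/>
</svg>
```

1 u = 1 mm; y_m = 164.71 − y.

[1] `<path>` open polyline, #000000→cut S761 F949: (209.07,52.71) → (41.55,79.41) → (90.05,158.44) → (92.39,94.51) → (67.13,21.86) → (126.60,73.14)

G21
G90
G0 X209.07 Y52.71
M3 S761
G1 X41.55 Y79.41 F949
G1 X90.05 Y158.44 F949
G1 X92.39 Y94.51 F949
G1 X67.13 Y21.86 F949
G1 X126.60 Y73.14 F949
M5
G0 X0.00 Y0.00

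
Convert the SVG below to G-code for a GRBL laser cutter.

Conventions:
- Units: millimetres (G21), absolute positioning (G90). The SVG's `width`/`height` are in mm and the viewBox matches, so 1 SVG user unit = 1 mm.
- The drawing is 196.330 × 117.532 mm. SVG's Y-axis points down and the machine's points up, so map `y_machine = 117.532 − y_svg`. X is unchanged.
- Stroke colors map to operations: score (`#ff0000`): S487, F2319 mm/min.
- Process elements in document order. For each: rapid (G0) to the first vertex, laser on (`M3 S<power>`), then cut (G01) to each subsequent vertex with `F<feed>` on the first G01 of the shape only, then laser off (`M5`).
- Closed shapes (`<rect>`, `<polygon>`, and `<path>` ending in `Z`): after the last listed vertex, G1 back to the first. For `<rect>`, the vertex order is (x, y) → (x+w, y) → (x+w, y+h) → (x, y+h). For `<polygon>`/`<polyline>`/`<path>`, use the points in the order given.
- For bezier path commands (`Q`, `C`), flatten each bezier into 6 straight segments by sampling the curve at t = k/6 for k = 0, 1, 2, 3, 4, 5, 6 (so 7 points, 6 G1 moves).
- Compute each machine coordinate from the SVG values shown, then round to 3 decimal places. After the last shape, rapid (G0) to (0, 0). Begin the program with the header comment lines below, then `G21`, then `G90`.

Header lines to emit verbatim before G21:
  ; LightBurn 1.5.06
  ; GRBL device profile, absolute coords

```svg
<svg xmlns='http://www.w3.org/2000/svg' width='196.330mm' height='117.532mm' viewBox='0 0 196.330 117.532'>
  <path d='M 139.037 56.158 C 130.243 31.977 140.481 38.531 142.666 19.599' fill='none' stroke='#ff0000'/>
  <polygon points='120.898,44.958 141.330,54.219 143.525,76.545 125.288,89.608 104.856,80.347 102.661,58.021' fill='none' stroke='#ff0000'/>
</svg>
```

1 u = 1 mm; y_m = 117.532 − y.

[1] `<path>` cubic bezier, #ff0000→score S487 F2319: (139.037,61.374) → (136.101,71.164) → (135.584,77.392) → (136.734,81.622) → (138.800,85.414) → (141.028,90.331) → (142.666,97.933)

[2] `<polygon>` regular polygon, #ff0000→score S487 F2319: (120.898,72.574) → (141.330,63.313) → (143.525,40.987) → (125.288,27.924) → (104.856,37.185) → (102.661,59.511) → (120.898,72.574) (closed)

; LightBurn 1.5.06
; GRBL device profile, absolute coords
G21
G90
G0 X139.037 Y61.374
M3 S487
G01 X136.101 Y71.164 F2319
G01 X135.584 Y77.392
G01 X136.734 Y81.622
G01 X138.800 Y85.414
G01 X141.028 Y90.331
G01 X142.666 Y97.933
M5
G0 X120.898 Y72.574
M3 S487
G01 X141.330 Y63.313 F2319
G01 X143.525 Y40.987
G01 X125.288 Y27.924
G01 X104.856 Y37.185
G01 X102.661 Y59.511
G01 X120.898 Y72.574
M5
G0 X0.000 Y0.000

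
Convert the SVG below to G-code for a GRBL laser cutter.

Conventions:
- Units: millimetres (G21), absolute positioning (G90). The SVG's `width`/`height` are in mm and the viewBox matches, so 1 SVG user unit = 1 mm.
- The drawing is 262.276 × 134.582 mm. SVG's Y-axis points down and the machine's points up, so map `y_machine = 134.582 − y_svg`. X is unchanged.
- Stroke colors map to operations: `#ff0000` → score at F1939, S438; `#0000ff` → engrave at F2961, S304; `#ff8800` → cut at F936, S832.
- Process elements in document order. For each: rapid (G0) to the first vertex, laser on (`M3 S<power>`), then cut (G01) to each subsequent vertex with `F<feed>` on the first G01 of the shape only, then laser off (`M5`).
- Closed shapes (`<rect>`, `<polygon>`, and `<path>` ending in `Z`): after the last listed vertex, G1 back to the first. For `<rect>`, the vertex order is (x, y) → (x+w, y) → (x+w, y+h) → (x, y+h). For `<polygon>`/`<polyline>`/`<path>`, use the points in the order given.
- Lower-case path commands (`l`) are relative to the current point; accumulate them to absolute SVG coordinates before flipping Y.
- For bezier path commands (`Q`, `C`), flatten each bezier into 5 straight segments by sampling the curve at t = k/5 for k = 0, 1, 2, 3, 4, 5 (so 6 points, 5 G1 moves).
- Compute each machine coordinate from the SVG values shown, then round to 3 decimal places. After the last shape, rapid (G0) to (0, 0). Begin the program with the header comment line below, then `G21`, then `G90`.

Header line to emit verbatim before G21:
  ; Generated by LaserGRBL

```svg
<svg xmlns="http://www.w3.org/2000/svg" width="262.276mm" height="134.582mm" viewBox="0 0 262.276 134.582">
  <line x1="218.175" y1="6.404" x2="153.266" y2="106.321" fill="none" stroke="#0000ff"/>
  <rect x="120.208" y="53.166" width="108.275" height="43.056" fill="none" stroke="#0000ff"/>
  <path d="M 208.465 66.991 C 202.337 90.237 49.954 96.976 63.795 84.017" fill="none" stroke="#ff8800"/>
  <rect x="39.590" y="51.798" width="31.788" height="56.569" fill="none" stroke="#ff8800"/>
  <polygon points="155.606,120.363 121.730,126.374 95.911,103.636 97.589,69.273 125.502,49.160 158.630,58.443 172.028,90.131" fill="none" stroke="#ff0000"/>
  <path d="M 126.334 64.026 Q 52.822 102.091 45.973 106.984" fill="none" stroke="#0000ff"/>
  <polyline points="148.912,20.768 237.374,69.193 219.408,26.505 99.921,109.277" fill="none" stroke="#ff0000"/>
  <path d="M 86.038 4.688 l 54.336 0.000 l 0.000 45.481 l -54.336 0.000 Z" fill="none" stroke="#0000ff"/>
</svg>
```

; Generated by LaserGRBL
G21
G90
G0 X218.175 Y128.178
M3 S304
G01 X153.266 Y28.261 F2961
M5
G0 X120.208 Y81.416
M3 S304
G01 X228.483 Y81.416 F2961
G01 X228.483 Y38.360
G01 X120.208 Y38.360
G01 X120.208 Y81.416
M5
G0 X208.465 Y67.591
M3 S832
G01 X189.737 Y55.650 F936
G01 X150.908 Y47.823
G01 X106.975 Y44.265
G01 X72.937 Y45.128
G01 X63.795 Y50.565
M5
G0 X39.590 Y82.784
M3 S832
G01 X71.378 Y82.784 F936
G01 X71.378 Y26.215
G01 X39.590 Y26.215
G01 X39.590 Y82.784
M5
G0 X155.606 Y14.219
M3 S438
G01 X121.730 Y8.208 F1939
G01 X95.911 Y30.946
G01 X97.589 Y65.309
G01 X125.502 Y85.422
G01 X158.630 Y76.139
G01 X172.028 Y44.451
G01 X155.606 Y14.219
M5
G0 X126.334 Y70.556
M3 S304
G01 X99.596 Y56.657 F2961
G01 X78.190 Y45.412
G01 X62.118 Y36.820
G01 X51.379 Y30.882
G01 X45.973 Y27.598
M5
G0 X148.912 Y113.814
M3 S438
G01 X237.374 Y65.389 F1939
G01 X219.408 Y108.077
G01 X99.921 Y25.305
M5
G0 X86.038 Y129.894
M3 S304
G01 X140.374 Y129.894 F2961
G01 X140.374 Y84.413
G01 X86.038 Y84.413
G01 X86.038 Y129.894
M5
G0 X0.000 Y0.000

1 u = 1 mm; y_m = 134.582 − y.

[1] `<line>` line segment, #0000ff→engrave S304 F2961: (218.175,128.178) → (153.266,28.261)

[2] `<rect>` rectangle, #0000ff→engrave S304 F2961: (120.208,81.416) → (228.483,81.416) → (228.483,38.360) → (120.208,38.360) → (120.208,81.416) (closed)

[3] `<path>` cubic bezier, #ff8800→cut S832 F936: (208.465,67.591) → (189.737,55.650) → (150.908,47.823) → (106.975,44.265) → (72.937,45.128) → (63.795,50.565)

[4] `<rect>` rectangle, #ff8800→cut S832 F936: (39.590,82.784) → (71.378,82.784) → (71.378,26.215) → (39.590,26.215) → (39.590,82.784) (closed)

[5] `<polygon>` regular polygon, #ff0000→score S438 F1939: (155.606,14.219) → (121.730,8.208) → (95.911,30.946) → (97.589,65.309) → (125.502,85.422) → (158.630,76.139) → (172.028,44.451) → (155.606,14.219) (closed)

[6] `<path>` quadratic bezier, #0000ff→engrave S304 F2961: (126.334,70.556) → (99.596,56.657) → (78.190,45.412) → (62.118,36.820) → (51.379,30.882) → (45.973,27.598)

[7] `<polyline>` open polyline, #ff0000→score S438 F1939: (148.912,113.814) → (237.374,65.389) → (219.408,108.077) → (99.921,25.305)

[8] `<path>` rectangle, #0000ff→engrave S304 F2961: (86.038,129.894) → (140.374,129.894) → (140.374,84.413) → (86.038,84.413) → (86.038,129.894) (closed)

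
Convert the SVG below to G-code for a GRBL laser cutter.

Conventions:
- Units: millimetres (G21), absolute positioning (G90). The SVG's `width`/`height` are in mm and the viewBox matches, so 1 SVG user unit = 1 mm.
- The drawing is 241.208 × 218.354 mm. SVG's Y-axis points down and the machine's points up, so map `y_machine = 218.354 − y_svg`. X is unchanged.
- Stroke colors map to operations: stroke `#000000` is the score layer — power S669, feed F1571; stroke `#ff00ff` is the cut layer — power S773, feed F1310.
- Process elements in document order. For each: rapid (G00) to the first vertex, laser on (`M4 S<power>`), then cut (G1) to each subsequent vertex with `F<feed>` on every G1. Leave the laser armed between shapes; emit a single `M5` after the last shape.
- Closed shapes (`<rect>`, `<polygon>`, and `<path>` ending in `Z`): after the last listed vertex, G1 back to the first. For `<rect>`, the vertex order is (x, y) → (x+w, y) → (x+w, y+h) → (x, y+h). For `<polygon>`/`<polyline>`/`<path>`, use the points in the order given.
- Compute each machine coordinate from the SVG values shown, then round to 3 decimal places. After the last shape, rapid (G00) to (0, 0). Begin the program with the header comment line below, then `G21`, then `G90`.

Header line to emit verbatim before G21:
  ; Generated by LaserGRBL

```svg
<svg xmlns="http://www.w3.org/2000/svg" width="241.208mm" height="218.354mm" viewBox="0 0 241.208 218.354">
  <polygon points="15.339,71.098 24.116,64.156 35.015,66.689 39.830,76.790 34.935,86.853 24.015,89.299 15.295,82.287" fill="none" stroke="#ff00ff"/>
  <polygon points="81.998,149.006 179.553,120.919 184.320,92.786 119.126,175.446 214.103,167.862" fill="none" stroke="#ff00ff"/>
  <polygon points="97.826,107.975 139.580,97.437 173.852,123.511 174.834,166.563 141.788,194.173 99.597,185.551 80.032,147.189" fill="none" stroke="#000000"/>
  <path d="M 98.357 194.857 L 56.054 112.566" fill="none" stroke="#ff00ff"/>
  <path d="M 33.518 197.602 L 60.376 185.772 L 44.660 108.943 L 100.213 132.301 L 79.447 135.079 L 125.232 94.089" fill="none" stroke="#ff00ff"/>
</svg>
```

viewBox `0 0 241.208 218.354` with mm width/height → 1 unit = 1 mm. Flip: y_m = 218.354 − y_svg.

**Shape 1** — `<polygon>` regular polygon, stroke `#ff00ff` → cut (S773, F1310). Machine vertices: (15.339,147.256) → (24.116,154.198) → (35.015,151.665) → (39.830,141.564) → (34.935,131.501) → (24.015,129.055) → (15.295,136.067) → (15.339,147.256). Closed: final G1 returns to the first vertex.

**Shape 2** — `<polygon>` closed polygon, stroke `#ff00ff` → cut (S773, F1310). Machine vertices: (81.998,69.348) → (179.553,97.435) → (184.320,125.568) → (119.126,42.908) → (214.103,50.492) → (81.998,69.348). Closed: final G1 returns to the first vertex.

**Shape 3** — `<polygon>` regular polygon, stroke `#000000` → score (S669, F1571). Machine vertices: (97.826,110.379) → (139.580,120.917) → (173.852,94.843) → (174.834,51.791) → (141.788,24.181) → (99.597,32.803) → (80.032,71.165) → (97.826,110.379). Closed: final G1 returns to the first vertex.

**Shape 4** — `<path>` line segment, stroke `#ff00ff` → cut (S773, F1310). Machine vertices: (98.357,23.497) → (56.054,105.788). Open path.

**Shape 5** — `<path>` open polyline, stroke `#ff00ff` → cut (S773, F1310). Machine vertices: (33.518,20.752) → (60.376,32.582) → (44.660,109.411) → (100.213,86.053) → (79.447,83.275) → (125.232,124.265). Open path.

; Generated by LaserGRBL
G21
G90
G00 X15.339 Y147.256
M4 S773
G1 X24.116 Y154.198 F1310
G1 X35.015 Y151.665 F1310
G1 X39.830 Y141.564 F1310
G1 X34.935 Y131.501 F1310
G1 X24.015 Y129.055 F1310
G1 X15.295 Y136.067 F1310
G1 X15.339 Y147.256 F1310
G00 X81.998 Y69.348
M4 S773
G1 X179.553 Y97.435 F1310
G1 X184.320 Y125.568 F1310
G1 X119.126 Y42.908 F1310
G1 X214.103 Y50.492 F1310
G1 X81.998 Y69.348 F1310
G00 X97.826 Y110.379
M4 S669
G1 X139.580 Y120.917 F1571
G1 X173.852 Y94.843 F1571
G1 X174.834 Y51.791 F1571
G1 X141.788 Y24.181 F1571
G1 X99.597 Y32.803 F1571
G1 X80.032 Y71.165 F1571
G1 X97.826 Y110.379 F1571
G00 X98.357 Y23.497
M4 S773
G1 X56.054 Y105.788 F1310
G00 X33.518 Y20.752
M4 S773
G1 X60.376 Y32.582 F1310
G1 X44.660 Y109.411 F1310
G1 X100.213 Y86.053 F1310
G1 X79.447 Y83.275 F1310
G1 X125.232 Y124.265 F1310
M5
G00 X0.000 Y0.000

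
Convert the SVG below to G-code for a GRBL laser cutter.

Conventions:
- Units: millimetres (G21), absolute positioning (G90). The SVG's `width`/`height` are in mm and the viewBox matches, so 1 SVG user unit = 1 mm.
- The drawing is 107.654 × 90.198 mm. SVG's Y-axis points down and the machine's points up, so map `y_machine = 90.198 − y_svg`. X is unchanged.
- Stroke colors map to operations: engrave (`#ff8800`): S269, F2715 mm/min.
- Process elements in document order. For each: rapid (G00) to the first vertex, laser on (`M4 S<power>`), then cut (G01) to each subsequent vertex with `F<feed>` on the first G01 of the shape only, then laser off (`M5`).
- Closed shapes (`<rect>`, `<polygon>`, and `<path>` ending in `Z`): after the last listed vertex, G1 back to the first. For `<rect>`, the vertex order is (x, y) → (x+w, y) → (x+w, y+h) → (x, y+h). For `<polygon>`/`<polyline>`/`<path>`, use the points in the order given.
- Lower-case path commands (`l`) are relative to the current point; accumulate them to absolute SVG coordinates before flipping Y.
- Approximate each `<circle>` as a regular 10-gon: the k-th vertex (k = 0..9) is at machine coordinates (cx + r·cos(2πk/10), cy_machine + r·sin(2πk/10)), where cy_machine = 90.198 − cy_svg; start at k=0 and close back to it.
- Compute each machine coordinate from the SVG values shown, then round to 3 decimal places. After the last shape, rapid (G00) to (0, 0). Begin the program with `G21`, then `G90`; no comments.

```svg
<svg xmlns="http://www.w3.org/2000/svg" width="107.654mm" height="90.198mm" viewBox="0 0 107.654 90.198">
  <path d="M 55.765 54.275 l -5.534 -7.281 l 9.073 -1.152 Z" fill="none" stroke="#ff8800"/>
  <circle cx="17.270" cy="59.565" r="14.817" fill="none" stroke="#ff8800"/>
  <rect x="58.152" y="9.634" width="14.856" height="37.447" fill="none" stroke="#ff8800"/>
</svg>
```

G21
G90
G00 X55.765 Y35.923
M4 S269
G01 X50.231 Y43.204 F2715
G01 X59.304 Y44.356
G01 X55.765 Y35.923
M5
G00 X32.087 Y30.633
M4 S269
G01 X29.257 Y39.342 F2715
G01 X21.849 Y44.725
G01 X12.691 Y44.725
G01 X5.283 Y39.342
G01 X2.453 Y30.633
G01 X5.283 Y21.924
G01 X12.691 Y16.541
G01 X21.849 Y16.541
G01 X29.257 Y21.924
G01 X32.087 Y30.633
M5
G00 X58.152 Y80.564
M4 S269
G01 X73.008 Y80.564 F2715
G01 X73.008 Y43.117
G01 X58.152 Y43.117
G01 X58.152 Y80.564
M5
G00 X0.000 Y0.000

1 u = 1 mm; y_m = 90.198 − y.

[1] `<path>` regular polygon, #ff8800→engrave S269 F2715: (55.765,35.923) → (50.231,43.204) → (59.304,44.356) → (55.765,35.923) (closed)

[2] `<circle>` circle, #ff8800→engrave S269 F2715: (32.087,30.633) → (29.257,39.342) → (21.849,44.725) → (12.691,44.725) → (5.283,39.342) → (2.453,30.633) → (5.283,21.924) → (12.691,16.541) → (21.849,16.541) → (29.257,21.924) → (32.087,30.633) (closed)

[3] `<rect>` rectangle, #ff8800→engrave S269 F2715: (58.152,80.564) → (73.008,80.564) → (73.008,43.117) → (58.152,43.117) → (58.152,80.564) (closed)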